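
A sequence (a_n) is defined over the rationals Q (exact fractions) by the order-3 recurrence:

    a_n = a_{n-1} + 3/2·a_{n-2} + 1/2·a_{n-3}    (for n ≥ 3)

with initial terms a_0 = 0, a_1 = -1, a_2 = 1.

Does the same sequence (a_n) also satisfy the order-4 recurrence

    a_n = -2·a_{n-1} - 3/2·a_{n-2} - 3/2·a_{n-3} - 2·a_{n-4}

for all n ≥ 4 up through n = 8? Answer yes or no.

Terms a_0..a_8: 0, -1, 1, -1/2, 1/2, 1/4, 3/4, 11/8, 21/8
n=4: candidate gives 1, actual a_4 = 1/2 ✗

no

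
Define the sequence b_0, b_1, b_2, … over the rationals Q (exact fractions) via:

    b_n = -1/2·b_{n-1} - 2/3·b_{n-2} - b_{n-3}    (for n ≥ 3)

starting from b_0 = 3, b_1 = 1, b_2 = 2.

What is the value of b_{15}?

b_3 = -1/2·2 + -2/3·1 + -1·3 = -14/3
b_4 = -1/2·-14/3 + -2/3·2 + -1·1 = 0
b_5 = -1/2·0 + -2/3·-14/3 + -1·2 = 10/9
b_6 = -1/2·10/9 + -2/3·0 + -1·-14/3 = 37/9
b_7 = -1/2·37/9 + -2/3·10/9 + -1·0 = -151/54
b_8 = -1/2·-151/54 + -2/3·37/9 + -1·10/9 = -265/108
b_9 = -1/2·-265/108 + -2/3·-151/54 + -1·37/9 = -661/648
b_10 = -1/2·-661/648 + -2/3·-265/108 + -1·-151/54 = 2135/432
b_11 = -1/2·2135/432 + -2/3·-661/648 + -1·-265/108 = 5153/7776
b_12 = -1/2·5153/7776 + -2/3·2135/432 + -1·-661/648 = -40529/15552
b_13 = -1/2·-40529/15552 + -2/3·5153/7776 + -1·2135/432 = -380797/93312
b_14 = -1/2·-380797/93312 + -2/3·-40529/15552 + -1·5153/7776 = 581357/186624
b_15 = -1/2·581357/186624 + -2/3·-380797/93312 + -1·-40529/15552 = 4220393/1119744

4220393/1119744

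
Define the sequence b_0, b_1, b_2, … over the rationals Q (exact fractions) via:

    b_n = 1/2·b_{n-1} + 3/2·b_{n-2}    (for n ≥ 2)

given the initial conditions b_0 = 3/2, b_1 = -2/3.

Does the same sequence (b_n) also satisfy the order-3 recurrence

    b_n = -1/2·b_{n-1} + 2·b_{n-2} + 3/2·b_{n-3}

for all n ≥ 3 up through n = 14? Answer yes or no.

Terms b_0..b_14: 3/2, -2/3, 23/12, -1/24, 137/48, 131/96, 953/192, 1739/384, 7457/768, 17891/1536, 62633/3072, 169979/6144, 545777/12288, 1565651/24576, 4840313/49152
n=3: candidate gives -1/24, actual b_3 = -1/24 ✓
n=4: candidate gives 137/48, actual b_4 = 137/48 ✓
n=5: candidate gives 131/96, actual b_5 = 131/96 ✓
n=6: candidate gives 953/192, actual b_6 = 953/192 ✓
n=7: candidate gives 1739/384, actual b_7 = 1739/384 ✓
n=8: candidate gives 7457/768, actual b_8 = 7457/768 ✓
n=9: candidate gives 17891/1536, actual b_9 = 17891/1536 ✓
n=10: candidate gives 62633/3072, actual b_10 = 62633/3072 ✓
n=11: candidate gives 169979/6144, actual b_11 = 169979/6144 ✓
n=12: candidate gives 545777/12288, actual b_12 = 545777/12288 ✓
n=13: candidate gives 1565651/24576, actual b_13 = 1565651/24576 ✓
n=14: candidate gives 4840313/49152, actual b_14 = 4840313/49152 ✓

yes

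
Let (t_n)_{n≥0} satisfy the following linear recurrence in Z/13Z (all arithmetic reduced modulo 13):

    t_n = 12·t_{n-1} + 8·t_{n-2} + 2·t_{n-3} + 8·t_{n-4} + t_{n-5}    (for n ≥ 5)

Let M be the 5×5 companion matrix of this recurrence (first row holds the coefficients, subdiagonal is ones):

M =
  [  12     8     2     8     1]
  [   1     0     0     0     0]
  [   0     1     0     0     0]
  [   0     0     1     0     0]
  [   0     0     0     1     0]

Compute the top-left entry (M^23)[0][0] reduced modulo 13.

(M^23)[0][0] is the top entry after applying M 23 times to the unit state (1, 0, 0, 0, 0). Equivalently it is h_{27} for the auxiliary sequence (h_n) obeying the same recurrence with h_4 = 1 and h_i = 0 for 0 ≤ i < 4:
h_5 = 12·1 + 8·0 + 2·0 + 8·0 + 1·0 = 12
h_6 = 12·12 + 8·1 + 2·0 + 8·0 + 1·0 = 9
h_7 = 12·9 + 8·12 + 2·1 + 8·0 + 1·0 = 11
h_8 = 12·11 + 8·9 + 2·12 + 8·1 + 1·0 = 2
h_9 = 12·2 + 8·11 + 2·9 + 8·12 + 1·1 = 6
h_10 = 12·6 + 8·2 + 2·11 + 8·9 + 1·12 = 12
h_11 = 12·12 + 8·6 + 2·2 + 8·11 + 1·9 = 7
h_12 = 12·7 + 8·12 + 2·6 + 8·2 + 1·11 = 11
h_13 = 12·11 + 8·7 + 2·12 + 8·6 + 1·2 = 2
h_14 = 12·2 + 8·11 + 2·7 + 8·12 + 1·6 = 7
h_15 = 12·7 + 8·2 + 2·11 + 8·7 + 1·12 = 8
h_16 = 12·8 + 8·7 + 2·2 + 8·11 + 1·7 = 4
h_17 = 12·4 + 8·8 + 2·7 + 8·2 + 1·11 = 10
h_18 = 12·10 + 8·4 + 2·8 + 8·7 + 1·2 = 5
h_19 = 12·5 + 8·10 + 2·4 + 8·8 + 1·7 = 11
h_20 = 12·11 + 8·5 + 2·10 + 8·4 + 1·8 = 11
h_21 = 12·11 + 8·11 + 2·5 + 8·10 + 1·4 = 2
h_22 = 12·2 + 8·11 + 2·11 + 8·5 + 1·10 = 2
h_23 = 12·2 + 8·2 + 2·11 + 8·11 + 1·5 = 12
h_24 = 12·12 + 8·2 + 2·2 + 8·11 + 1·11 = 3
h_25 = 12·3 + 8·12 + 2·2 + 8·2 + 1·11 = 7
h_26 = 12·7 + 8·3 + 2·12 + 8·2 + 1·2 = 7
h_27 = 12·7 + 8·7 + 2·3 + 8·12 + 1·2 = 10

10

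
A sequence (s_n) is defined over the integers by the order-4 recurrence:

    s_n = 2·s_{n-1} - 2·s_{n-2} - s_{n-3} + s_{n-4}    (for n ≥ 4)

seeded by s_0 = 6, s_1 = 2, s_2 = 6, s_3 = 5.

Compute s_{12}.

-189

s_4 = 2·5 + -2·6 + -1·2 + 1·6 = 2
s_5 = 2·2 + -2·5 + -1·6 + 1·2 = -10
s_6 = 2·-10 + -2·2 + -1·5 + 1·6 = -23
s_7 = 2·-23 + -2·-10 + -1·2 + 1·5 = -23
s_8 = 2·-23 + -2·-23 + -1·-10 + 1·2 = 12
s_9 = 2·12 + -2·-23 + -1·-23 + 1·-10 = 83
s_10 = 2·83 + -2·12 + -1·-23 + 1·-23 = 142
s_11 = 2·142 + -2·83 + -1·12 + 1·-23 = 83
s_12 = 2·83 + -2·142 + -1·83 + 1·12 = -189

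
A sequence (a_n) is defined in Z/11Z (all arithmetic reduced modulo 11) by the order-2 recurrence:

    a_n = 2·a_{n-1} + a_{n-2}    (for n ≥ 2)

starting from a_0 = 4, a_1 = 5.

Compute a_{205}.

a_2 = 2·5 + 1·4 = 3
a_3 = 2·3 + 1·5 = 0
a_4 = 2·0 + 1·3 = 3
a_5 = 2·3 + 1·0 = 6
a_6 = 2·6 + 1·3 = 4
a_7 = 2·4 + 1·6 = 3
a_8 = 2·3 + 1·4 = 10
a_9 = 2·10 + 1·3 = 1
a_10 = 2·1 + 1·10 = 1
a_11 = 2·1 + 1·1 = 3
a_12 = 2·3 + 1·1 = 7
a_13 = 2·7 + 1·3 = 6
a_14 = 2·6 + 1·7 = 8
a_15 = 2·8 + 1·6 = 0
a_16 = 2·0 + 1·8 = 8
a_17 = 2·8 + 1·0 = 5
a_18 = 2·5 + 1·8 = 7
a_19 = 2·7 + 1·5 = 8
a_20 = 2·8 + 1·7 = 1
a_21 = 2·1 + 1·8 = 10
a_22 = 2·10 + 1·1 = 10
a_23 = 2·10 + 1·10 = 8
a_24 = 2·8 + 1·10 = 4
a_25 = 2·4 + 1·8 = 5
(a_24, a_25) = (4, 5) = (a_0, a_1), so the sequence has period 24.
205 ≡ 13 (mod 24), hence a_205 = a_13 = 6.

6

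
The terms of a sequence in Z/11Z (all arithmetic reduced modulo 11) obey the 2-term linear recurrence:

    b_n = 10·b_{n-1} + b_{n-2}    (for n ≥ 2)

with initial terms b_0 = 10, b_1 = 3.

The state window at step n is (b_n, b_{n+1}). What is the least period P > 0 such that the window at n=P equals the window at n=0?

10

n=0: window = (10, 3)
n=1: window = (3, 7)
n=2: window = (7, 7)
n=3: window = (7, 0)
n=4: window = (0, 7)
n=5: window = (7, 4)
n=6: window = (4, 3)
n=7: window = (3, 1)
n=8: window = (1, 2)
n=9: window = (2, 10)
n=10: window = (10, 3)
window at n=10 equals window at n=0 → period = 10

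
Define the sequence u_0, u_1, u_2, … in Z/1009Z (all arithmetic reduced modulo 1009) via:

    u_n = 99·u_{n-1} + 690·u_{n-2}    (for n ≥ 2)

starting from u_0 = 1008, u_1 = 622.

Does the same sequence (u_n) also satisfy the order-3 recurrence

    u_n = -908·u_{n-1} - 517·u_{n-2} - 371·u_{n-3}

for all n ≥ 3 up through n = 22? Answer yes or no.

yes

Terms u_0..u_22: 1008, 622, 348, 501, 136, 959, 98, 427, 921, 371, 225, 790, 381, 626, 975, 758, 123, 427, 9, 893, 780, 207, 716
n=3: candidate gives 501, actual u_3 = 501 ✓
n=4: candidate gives 136, actual u_4 = 136 ✓
n=5: candidate gives 959, actual u_5 = 959 ✓
n=6: candidate gives 98, actual u_6 = 98 ✓
n=7: candidate gives 427, actual u_7 = 427 ✓
n=8: candidate gives 921, actual u_8 = 921 ✓
n=9: candidate gives 371, actual u_9 = 371 ✓
n=10: candidate gives 225, actual u_10 = 225 ✓
n=11: candidate gives 790, actual u_11 = 790 ✓
n=12: candidate gives 381, actual u_12 = 381 ✓
n=13: candidate gives 626, actual u_13 = 626 ✓
n=14: candidate gives 975, actual u_14 = 975 ✓
n=15: candidate gives 758, actual u_15 = 758 ✓
n=16: candidate gives 123, actual u_16 = 123 ✓
n=17: candidate gives 427, actual u_17 = 427 ✓
n=18: candidate gives 9, actual u_18 = 9 ✓
n=19: candidate gives 893, actual u_19 = 893 ✓
n=20: candidate gives 780, actual u_20 = 780 ✓
n=21: candidate gives 207, actual u_21 = 207 ✓
n=22: candidate gives 716, actual u_22 = 716 ✓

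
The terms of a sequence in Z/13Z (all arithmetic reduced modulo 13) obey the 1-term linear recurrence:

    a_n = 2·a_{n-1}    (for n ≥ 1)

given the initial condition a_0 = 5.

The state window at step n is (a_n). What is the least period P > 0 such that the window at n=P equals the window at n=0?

12

n=0: window = (5)
n=1: window = (10)
n=2: window = (7)
n=3: window = (1)
n=4: window = (2)
n=5: window = (4)
n=6: window = (8)
n=7: window = (3)
n=8: window = (6)
n=9: window = (12)
n=10: window = (11)
n=11: window = (9)
n=12: window = (5)
window at n=12 equals window at n=0 → period = 12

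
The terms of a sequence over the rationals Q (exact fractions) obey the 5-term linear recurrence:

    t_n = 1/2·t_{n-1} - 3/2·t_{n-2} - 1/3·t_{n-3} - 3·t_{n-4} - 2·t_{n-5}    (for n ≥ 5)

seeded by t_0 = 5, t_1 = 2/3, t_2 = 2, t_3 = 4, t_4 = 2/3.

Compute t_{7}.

67/36

t_5 = 1/2·2/3 + -3/2·4 + -1/3·2 + -3·2/3 + -2·5 = -55/3
t_6 = 1/2·-55/3 + -3/2·2/3 + -1/3·4 + -3·2 + -2·2/3 = -113/6
t_7 = 1/2·-113/6 + -3/2·-55/3 + -1/3·2/3 + -3·4 + -2·2 = 67/36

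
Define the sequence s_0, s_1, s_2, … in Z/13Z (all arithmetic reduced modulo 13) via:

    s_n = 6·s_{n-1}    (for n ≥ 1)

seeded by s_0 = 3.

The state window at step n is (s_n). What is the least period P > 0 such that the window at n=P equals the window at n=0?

12

n=0: window = (3)
n=1: window = (5)
n=2: window = (4)
n=3: window = (11)
n=4: window = (1)
n=5: window = (6)
n=6: window = (10)
n=7: window = (8)
n=8: window = (9)
n=9: window = (2)
n=10: window = (12)
n=11: window = (7)
n=12: window = (3)
window at n=12 equals window at n=0 → period = 12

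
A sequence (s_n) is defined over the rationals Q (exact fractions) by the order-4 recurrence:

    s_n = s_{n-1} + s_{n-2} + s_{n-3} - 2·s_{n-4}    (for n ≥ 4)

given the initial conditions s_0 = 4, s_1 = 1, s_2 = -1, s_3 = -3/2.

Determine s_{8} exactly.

s_4 = 1·-3/2 + 1·-1 + 1·1 + -2·4 = -19/2
s_5 = 1·-19/2 + 1·-3/2 + 1·-1 + -2·1 = -14
s_6 = 1·-14 + 1·-19/2 + 1·-3/2 + -2·-1 = -23
s_7 = 1·-23 + 1·-14 + 1·-19/2 + -2·-3/2 = -87/2
s_8 = 1·-87/2 + 1·-23 + 1·-14 + -2·-19/2 = -123/2

-123/2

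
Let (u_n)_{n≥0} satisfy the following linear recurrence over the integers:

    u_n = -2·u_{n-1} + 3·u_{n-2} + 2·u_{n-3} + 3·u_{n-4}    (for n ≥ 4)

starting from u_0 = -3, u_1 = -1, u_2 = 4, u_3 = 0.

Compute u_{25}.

-3027432881

u_4 = -2·0 + 3·4 + 2·-1 + 3·-3 = 1
u_5 = -2·1 + 3·0 + 2·4 + 3·-1 = 3
u_6 = -2·3 + 3·1 + 2·0 + 3·4 = 9
u_7 = -2·9 + 3·3 + 2·1 + 3·0 = -7
u_8 = -2·-7 + 3·9 + 2·3 + 3·1 = 50
u_9 = -2·50 + 3·-7 + 2·9 + 3·3 = -94
u_10 = -2·-94 + 3·50 + 2·-7 + 3·9 = 351
u_11 = -2·351 + 3·-94 + 2·50 + 3·-7 = -905
u_12 = -2·-905 + 3·351 + 2·-94 + 3·50 = 2825
u_13 = -2·2825 + 3·-905 + 2·351 + 3·-94 = -7945
u_14 = -2·-7945 + 3·2825 + 2·-905 + 3·351 = 23608
u_15 = -2·23608 + 3·-7945 + 2·2825 + 3·-905 = -68116
u_16 = -2·-68116 + 3·23608 + 2·-7945 + 3·2825 = 199641
u_17 = -2·199641 + 3·-68116 + 2·23608 + 3·-7945 = -580249
u_18 = -2·-580249 + 3·199641 + 2·-68116 + 3·23608 = 1694013
u_19 = -2·1694013 + 3·-580249 + 2·199641 + 3·-68116 = -4933839
u_20 = -2·-4933839 + 3·1694013 + 2·-580249 + 3·199641 = 14388142
u_21 = -2·14388142 + 3·-4933839 + 2·1694013 + 3·-580249 = -41930522
u_22 = -2·-41930522 + 3·14388142 + 2·-4933839 + 3·1694013 = 122239831
u_23 = -2·122239831 + 3·-41930522 + 2·14388142 + 3·-4933839 = -356296461
u_24 = -2·-356296461 + 3·122239831 + 2·-41930522 + 3·14388142 = 1038615797
u_25 = -2·1038615797 + 3·-356296461 + 2·122239831 + 3·-41930522 = -3027432881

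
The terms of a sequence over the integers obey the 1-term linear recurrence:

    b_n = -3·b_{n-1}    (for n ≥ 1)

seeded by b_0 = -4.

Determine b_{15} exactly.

b_1 = -3·-4 = 12
b_2 = -3·12 = -36
b_3 = -3·-36 = 108
b_4 = -3·108 = -324
b_5 = -3·-324 = 972
b_6 = -3·972 = -2916
b_7 = -3·-2916 = 8748
b_8 = -3·8748 = -26244
b_9 = -3·-26244 = 78732
b_10 = -3·78732 = -236196
b_11 = -3·-236196 = 708588
b_12 = -3·708588 = -2125764
b_13 = -3·-2125764 = 6377292
b_14 = -3·6377292 = -19131876
b_15 = -3·-19131876 = 57395628

57395628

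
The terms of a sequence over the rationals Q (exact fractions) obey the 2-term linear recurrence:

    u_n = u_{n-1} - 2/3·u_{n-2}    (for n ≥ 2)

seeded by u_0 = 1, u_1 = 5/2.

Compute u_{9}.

u_2 = 1·5/2 + -2/3·1 = 11/6
u_3 = 1·11/6 + -2/3·5/2 = 1/6
u_4 = 1·1/6 + -2/3·11/6 = -19/18
u_5 = 1·-19/18 + -2/3·1/6 = -7/6
u_6 = 1·-7/6 + -2/3·-19/18 = -25/54
u_7 = 1·-25/54 + -2/3·-7/6 = 17/54
u_8 = 1·17/54 + -2/3·-25/54 = 101/162
u_9 = 1·101/162 + -2/3·17/54 = 67/162

67/162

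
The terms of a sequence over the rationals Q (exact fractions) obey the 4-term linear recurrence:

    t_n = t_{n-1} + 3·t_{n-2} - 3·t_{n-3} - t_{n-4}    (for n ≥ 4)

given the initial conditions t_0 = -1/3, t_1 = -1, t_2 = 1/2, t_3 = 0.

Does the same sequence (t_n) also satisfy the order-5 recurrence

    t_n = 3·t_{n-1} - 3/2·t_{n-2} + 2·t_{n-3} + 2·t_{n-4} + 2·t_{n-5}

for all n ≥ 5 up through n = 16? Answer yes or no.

no

Terms t_0..t_16: -1/3, -1, 1/2, 0, 29/6, 13/3, 55/3, 101/6, 54, 271/6, 415/3, 95, 641/2, 436/3, 1367/2, 63, 1357
n=5: candidate gives 77/6, actual t_5 = 13/3 ✗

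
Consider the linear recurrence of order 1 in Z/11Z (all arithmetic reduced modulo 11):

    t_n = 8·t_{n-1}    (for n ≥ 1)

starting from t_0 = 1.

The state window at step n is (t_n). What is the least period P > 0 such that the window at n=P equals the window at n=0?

10

n=0: window = (1)
n=1: window = (8)
n=2: window = (9)
n=3: window = (6)
n=4: window = (4)
n=5: window = (10)
n=6: window = (3)
n=7: window = (2)
n=8: window = (5)
n=9: window = (7)
n=10: window = (1)
window at n=10 equals window at n=0 → period = 10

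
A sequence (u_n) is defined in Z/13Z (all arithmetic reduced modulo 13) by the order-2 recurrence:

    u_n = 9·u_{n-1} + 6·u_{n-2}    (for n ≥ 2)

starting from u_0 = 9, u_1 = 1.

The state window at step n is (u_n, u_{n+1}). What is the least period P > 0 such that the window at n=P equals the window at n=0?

n=0: window = (9, 1)
n=1: window = (1, 11)
n=2: window = (11, 1)
n=3: window = (1, 10)
n=4: window = (10, 5)
n=5: window = (5, 1)
n=6: window = (1, 0)
n=7: window = (0, 6)
n=8: window = (6, 2)
n=9: window = (2, 2)
n=10: window = (2, 4)
n=11: window = (4, 9)
n=12: window = (9, 1)
window at n=12 equals window at n=0 → period = 12

12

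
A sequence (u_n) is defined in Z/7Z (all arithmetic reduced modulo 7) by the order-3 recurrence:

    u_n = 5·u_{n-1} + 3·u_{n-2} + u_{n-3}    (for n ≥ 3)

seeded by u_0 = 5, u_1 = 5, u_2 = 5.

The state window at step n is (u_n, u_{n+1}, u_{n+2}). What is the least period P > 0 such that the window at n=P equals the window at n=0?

48

n=0: window = (5, 5, 5)
n=1: window = (5, 5, 3)
n=2: window = (5, 3, 0)
n=3: window = (3, 0, 0)
n=4: window = (0, 0, 3)
n=5: window = (0, 3, 1)
n=6: window = (3, 1, 0)
n=7: window = (1, 0, 6)
n=8: window = (0, 6, 3)
n=9: window = (6, 3, 5)
n=10: window = (3, 5, 5)
n=11: window = (5, 5, 1)
n=12: window = (5, 1, 4)
n=13: window = (1, 4, 0)
n=14: window = (4, 0, 6)
n=15: window = (0, 6, 6)
n=16: window = (6, 6, 6)
n=17: window = (6, 6, 5)
n=18: window = (6, 5, 0)
n=19: window = (5, 0, 0)
n=20: window = (0, 0, 5)
n=21: window = (0, 5, 4)
n=22: window = (5, 4, 0)
n=23: window = (4, 0, 3)
n=24: window = (0, 3, 5)
n=25: window = (3, 5, 6)
n=26: window = (5, 6, 6)
n=27: window = (6, 6, 4)
n=28: window = (6, 4, 2)
n=29: window = (4, 2, 0)
n=30: window = (2, 0, 3)
n=31: window = (0, 3, 3)
n=32: window = (3, 3, 3)
n=33: window = (3, 3, 6)
n=34: window = (3, 6, 0)
n=35: window = (6, 0, 0)
n=36: window = (0, 0, 6)
n=37: window = (0, 6, 2)
n=38: window = (6, 2, 0)
n=39: window = (2, 0, 5)
n=40: window = (0, 5, 6)
…
n=46: window = (1, 0, 5)
n=47: window = (0, 5, 5)
n=48: window = (5, 5, 5)
window at n=48 equals window at n=0 → period = 48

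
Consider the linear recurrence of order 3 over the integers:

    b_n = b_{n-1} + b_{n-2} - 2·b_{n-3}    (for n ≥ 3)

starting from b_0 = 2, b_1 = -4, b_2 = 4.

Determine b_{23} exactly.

-484

b_3 = 1·4 + 1·-4 + -2·2 = -4
b_4 = 1·-4 + 1·4 + -2·-4 = 8
b_5 = 1·8 + 1·-4 + -2·4 = -4
b_6 = 1·-4 + 1·8 + -2·-4 = 12
b_7 = 1·12 + 1·-4 + -2·8 = -8
b_8 = 1·-8 + 1·12 + -2·-4 = 12
b_9 = 1·12 + 1·-8 + -2·12 = -20
b_10 = 1·-20 + 1·12 + -2·-8 = 8
b_11 = 1·8 + 1·-20 + -2·12 = -36
b_12 = 1·-36 + 1·8 + -2·-20 = 12
b_13 = 1·12 + 1·-36 + -2·8 = -40
b_14 = 1·-40 + 1·12 + -2·-36 = 44
b_15 = 1·44 + 1·-40 + -2·12 = -20
b_16 = 1·-20 + 1·44 + -2·-40 = 104
b_17 = 1·104 + 1·-20 + -2·44 = -4
b_18 = 1·-4 + 1·104 + -2·-20 = 140
b_19 = 1·140 + 1·-4 + -2·104 = -72
b_20 = 1·-72 + 1·140 + -2·-4 = 76
b_21 = 1·76 + 1·-72 + -2·140 = -276
b_22 = 1·-276 + 1·76 + -2·-72 = -56
b_23 = 1·-56 + 1·-276 + -2·76 = -484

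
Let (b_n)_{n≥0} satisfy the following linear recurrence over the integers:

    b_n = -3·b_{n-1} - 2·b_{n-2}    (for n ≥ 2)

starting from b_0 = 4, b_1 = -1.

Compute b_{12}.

b_2 = -3·-1 + -2·4 = -5
b_3 = -3·-5 + -2·-1 = 17
b_4 = -3·17 + -2·-5 = -41
b_5 = -3·-41 + -2·17 = 89
b_6 = -3·89 + -2·-41 = -185
b_7 = -3·-185 + -2·89 = 377
b_8 = -3·377 + -2·-185 = -761
b_9 = -3·-761 + -2·377 = 1529
b_10 = -3·1529 + -2·-761 = -3065
b_11 = -3·-3065 + -2·1529 = 6137
b_12 = -3·6137 + -2·-3065 = -12281

-12281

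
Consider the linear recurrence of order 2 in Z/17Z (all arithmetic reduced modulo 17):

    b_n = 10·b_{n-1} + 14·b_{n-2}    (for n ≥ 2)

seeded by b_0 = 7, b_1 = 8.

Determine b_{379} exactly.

6

b_2 = 10·8 + 14·7 = 8
b_3 = 10·8 + 14·8 = 5
b_4 = 10·5 + 14·8 = 9
b_5 = 10·9 + 14·5 = 7
b_6 = 10·7 + 14·9 = 9
b_7 = 10·9 + 14·7 = 1
Continuing the recurrence:
  b_8 = 0;  b_9 = 14;  b_10 = 4;  b_11 = 15;  b_12 = 2;  b_13 = 9
  b_14 = 16;  b_15 = 14;  b_16 = 7;  b_17 = 11;  b_18 = 4;  b_19 = 7
  b_20 = 7;  b_21 = 15;  b_22 = 10;  b_23 = 4;  b_24 = 10;  b_25 = 3
  b_26 = 0;  b_27 = 8;  b_28 = 12;  b_29 = 11;  b_30 = 6;  b_31 = 10
  b_32 = 14;  b_33 = 8;  b_34 = 4;  b_35 = 16;  b_36 = 12;  b_37 = 4
  b_38 = 4;  b_39 = 11;  b_40 = 13;  b_41 = 12;  b_42 = 13;  b_43 = 9
  b_44 = 0;  b_45 = 7;  b_46 = 2;  b_47 = 16;  b_48 = 1;  b_49 = 13
  b_50 = 8;  b_51 = 7;  b_52 = 12;  b_53 = 14;  b_54 = 2;  b_55 = 12
  b_56 = 12;  b_57 = 16;  b_58 = 5;  b_59 = 2;  b_60 = 5;  b_61 = 10
  b_62 = 0;  b_63 = 4;  b_64 = 6;  b_65 = 14;  b_66 = 3;  b_67 = 5
  b_68 = 7;  b_69 = 4;  b_70 = 2;  b_71 = 8;  b_72 = 6;  b_73 = 2
  b_74 = 2;  b_75 = 14;  b_76 = 15;  b_77 = 6;  b_78 = 15;  b_79 = 13
  b_80 = 0;  b_81 = 12;  b_82 = 1;  b_83 = 8;  b_84 = 9;  b_85 = 15
  b_86 = 4;  b_87 = 12;  b_88 = 6;  b_89 = 7;  b_90 = 1;  b_91 = 6
  b_92 = 6;  b_93 = 8;  b_94 = 11;  b_95 = 1;  b_96 = 11;  b_97 = 5
  b_98 = 0;  b_99 = 2;  b_100 = 3;  b_101 = 7;  b_102 = 10;  b_103 = 11
  b_104 = 12;  b_105 = 2;  b_106 = 1;  b_107 = 4;  b_108 = 3;  b_109 = 1
  b_110 = 1;  b_111 = 7;  b_112 = 16;  b_113 = 3;  b_114 = 16;  b_115 = 15
  b_116 = 0;  b_117 = 6;  b_118 = 9;  b_119 = 4;  b_120 = 13;  b_121 = 16
  b_122 = 2;  b_123 = 6;  b_124 = 3;  b_125 = 12;  b_126 = 9;  b_127 = 3
  b_128 = 3;  b_129 = 4;  b_130 = 14;  b_131 = 9;  b_132 = 14;  b_133 = 11
  b_134 = 0;  b_135 = 1;  b_136 = 10;  b_137 = 12;  b_138 = 5;  b_139 = 14
  b_140 = 6;  b_141 = 1;  b_142 = 9;  b_143 = 2;  b_144 = 10;  b_145 = 9
  b_146 = 9;  b_147 = 12;  b_148 = 8;  b_149 = 10;  b_150 = 8;  b_151 = 16
  b_152 = 0;  b_153 = 3;  b_154 = 13;  b_155 = 2;  b_156 = 15;  b_157 = 8
  b_158 = 1;  b_159 = 3;  b_160 = 10;  b_161 = 6;  b_162 = 13;  b_163 = 10
  b_164 = 10;  b_165 = 2;  b_166 = 7;  b_167 = 13;  b_168 = 7;  b_169 = 14
  b_170 = 0;  b_171 = 9;  b_172 = 5;  b_173 = 6;  b_174 = 11;  b_175 = 7
  b_176 = 3;  b_177 = 9;  b_178 = 13;  b_179 = 1;  b_180 = 5;  b_181 = 13
  b_182 = 13;  b_183 = 6;  b_184 = 4;  b_185 = 5;  b_186 = 4;  b_187 = 8
  b_188 = 0;  b_189 = 10;  b_190 = 15;  b_191 = 1;  b_192 = 16;  b_193 = 4
  b_194 = 9;  b_195 = 10;  b_196 = 5;  b_197 = 3;  b_198 = 15;  b_199 = 5
  b_200 = 5;  b_201 = 1;  b_202 = 12;  b_203 = 15;  b_204 = 12;  b_205 = 7
  b_206 = 0;  b_207 = 13;  b_208 = 11;  b_209 = 3;  b_210 = 14;  b_211 = 12
  b_212 = 10;  b_213 = 13;  b_214 = 15;  b_215 = 9;  b_216 = 11;  b_217 = 15
  b_218 = 15;  b_219 = 3;  b_220 = 2;  b_221 = 11;  b_222 = 2;  b_223 = 4
  b_224 = 0;  b_225 = 5;  b_226 = 16;  b_227 = 9;  b_228 = 8;  b_229 = 2
  b_230 = 13;  b_231 = 5;  b_232 = 11;  b_233 = 10;  b_234 = 16;  b_235 = 11
  b_236 = 11;  b_237 = 9;  b_238 = 6;  b_239 = 16;  b_240 = 6;  b_241 = 12
  b_242 = 0;  b_243 = 15;  b_244 = 14;  b_245 = 10;  b_246 = 7;  b_247 = 6
  b_248 = 5;  b_249 = 15;  b_250 = 16;  b_251 = 13;  b_252 = 14;  b_253 = 16
  b_254 = 16;  b_255 = 10;  b_256 = 1;  b_257 = 14;  b_258 = 1;  b_259 = 2
  b_260 = 0;  b_261 = 11;  b_262 = 8;  b_263 = 13;  b_264 = 4;  b_265 = 1
  b_266 = 15;  b_267 = 11;  b_268 = 14;  b_269 = 5;  b_270 = 8;  b_271 = 14
  b_272 = 14;  b_273 = 13;  b_274 = 3;  b_275 = 8;  b_276 = 3;  b_277 = 6
  b_278 = 0;  b_279 = 16;  b_280 = 7;  b_281 = 5;  b_282 = 12;  b_283 = 3
  b_284 = 11;  b_285 = 16;  b_286 = 8;  b_287 = 15;  b_288 = 7;  b_289 = 8
  b_290 = 8;  b_291 = 5;  b_292 = 9;  b_293 = 7;  b_294 = 9;  b_295 = 1
  b_296 = 0;  b_297 = 14;  b_298 = 4;  b_299 = 15;  b_300 = 2;  b_301 = 9
  b_302 = 16;  b_303 = 14;  b_304 = 7;  b_305 = 11;  b_306 = 4;  b_307 = 7
  b_308 = 7;  b_309 = 15;  b_310 = 10;  b_311 = 4;  b_312 = 10;  b_313 = 3
  b_314 = 0;  b_315 = 8;  b_316 = 12;  b_317 = 11;  b_318 = 6;  b_319 = 10
  b_320 = 14;  b_321 = 8;  b_322 = 4;  b_323 = 16;  b_324 = 12;  b_325 = 4
  b_326 = 4;  b_327 = 11;  b_328 = 13;  b_329 = 12;  b_330 = 13;  b_331 = 9
  b_332 = 0;  b_333 = 7;  b_334 = 2;  b_335 = 16;  b_336 = 1;  b_337 = 13
  b_338 = 8;  b_339 = 7;  b_340 = 12;  b_341 = 14;  b_342 = 2;  b_343 = 12
  b_344 = 12;  b_345 = 16;  b_346 = 5;  b_347 = 2;  b_348 = 5;  b_349 = 10
  b_350 = 0;  b_351 = 4;  b_352 = 6;  b_353 = 14;  b_354 = 3;  b_355 = 5
  b_356 = 7;  b_357 = 4;  b_358 = 2;  b_359 = 8;  b_360 = 6;  b_361 = 2
  b_362 = 2;  b_363 = 14;  b_364 = 15;  b_365 = 6;  b_366 = 15;  b_367 = 13
  b_368 = 0;  b_369 = 12;  b_370 = 1;  b_371 = 8;  b_372 = 9;  b_373 = 15
  b_374 = 4;  b_375 = 12;  b_376 = 6;  b_377 = 7
b_378 = 10·7 + 14·6 = 1
b_379 = 10·1 + 14·7 = 6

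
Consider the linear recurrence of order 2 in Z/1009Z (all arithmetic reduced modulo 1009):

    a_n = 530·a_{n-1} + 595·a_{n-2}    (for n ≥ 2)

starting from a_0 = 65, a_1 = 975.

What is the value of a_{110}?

83

a_2 = 530·975 + 595·65 = 475
a_3 = 530·475 + 595·975 = 459
a_4 = 530·459 + 595·475 = 206
a_5 = 530·206 + 595·459 = 883
a_6 = 530·883 + 595·206 = 295
a_7 = 530·295 + 595·883 = 660
a_8 = 530·660 + 595·295 = 645
a_9 = 530·645 + 595·660 = 1007
a_10 = 530·1007 + 595·645 = 304
a_11 = 530·304 + 595·1007 = 508
a_12 = 530·508 + 595·304 = 106
a_13 = 530·106 + 595·508 = 245
a_14 = 530·245 + 595·106 = 201
a_15 = 530·201 + 595·245 = 55
a_16 = 530·55 + 595·201 = 422
a_17 = 530·422 + 595·55 = 99
a_18 = 530·99 + 595·422 = 860
a_19 = 530·860 + 595·99 = 115
a_20 = 530·115 + 595·860 = 547
a_21 = 530·547 + 595·115 = 140
a_22 = 530·140 + 595·547 = 101
a_23 = 530·101 + 595·140 = 615
a_24 = 530·615 + 595·101 = 607
a_25 = 530·607 + 595·615 = 506
a_26 = 530·506 + 595·607 = 738
a_27 = 530·738 + 595·506 = 36
a_28 = 530·36 + 595·738 = 104
a_29 = 530·104 + 595·36 = 865
a_30 = 530·865 + 595·104 = 695
a_31 = 530·695 + 595·865 = 150
a_32 = 530·150 + 595·695 = 633
a_33 = 530·633 + 595·150 = 960
a_34 = 530·960 + 595·633 = 542
a_35 = 530·542 + 595·960 = 810
a_36 = 530·810 + 595·542 = 85
a_37 = 530·85 + 595·810 = 302
a_38 = 530·302 + 595·85 = 763
a_39 = 530·763 + 595·302 = 878
a_40 = 530·878 + 595·763 = 126
a_41 = 530·126 + 595·878 = 943
a_42 = 530·943 + 595·126 = 639
a_43 = 530·639 + 595·943 = 736
a_44 = 530·736 + 595·639 = 418
a_45 = 530·418 + 595·736 = 583
a_46 = 530·583 + 595·418 = 732
a_47 = 530·732 + 595·583 = 293
a_48 = 530·293 + 595·732 = 565
a_49 = 530·565 + 595·293 = 564
a_50 = 530·564 + 595·565 = 434
a_51 = 530·434 + 595·564 = 560
a_52 = 530·560 + 595·434 = 80
a_53 = 530·80 + 595·560 = 252
a_54 = 530·252 + 595·80 = 549
a_55 = 530·549 + 595·252 = 986
a_56 = 530·986 + 595·549 = 666
a_57 = 530·666 + 595·986 = 271
a_58 = 530·271 + 595·666 = 85
a_59 = 530·85 + 595·271 = 459
a_60 = 530·459 + 595·85 = 226
a_61 = 530·226 + 595·459 = 384
a_62 = 530·384 + 595·226 = 984
a_63 = 530·984 + 595·384 = 313
a_64 = 530·313 + 595·984 = 674
a_65 = 530·674 + 595·313 = 613
a_66 = 530·613 + 595·674 = 449
a_67 = 530·449 + 595·613 = 332
a_68 = 530·332 + 595·449 = 164
a_69 = 530·164 + 595·332 = 931
a_70 = 530·931 + 595·164 = 745
a_71 = 530·745 + 595·931 = 335
a_72 = 530·335 + 595·745 = 290
a_73 = 530·290 + 595·335 = 884
a_74 = 530·884 + 595·290 = 355
a_75 = 530·355 + 595·884 = 767
a_76 = 530·767 + 595·355 = 227
a_77 = 530·227 + 595·767 = 536
a_78 = 530·536 + 595·227 = 410
a_79 = 530·410 + 595·536 = 441
a_80 = 530·441 + 595·410 = 423
a_81 = 530·423 + 595·441 = 247
a_82 = 530·247 + 595·423 = 184
a_83 = 530·184 + 595·247 = 307
a_84 = 530·307 + 595·184 = 769
a_85 = 530·769 + 595·307 = 979
a_86 = 530·979 + 595·769 = 722
a_87 = 530·722 + 595·979 = 561
a_88 = 530·561 + 595·722 = 440
a_89 = 530·440 + 595·561 = 946
a_90 = 530·946 + 595·440 = 376
a_91 = 530·376 + 595·946 = 355
a_92 = 530·355 + 595·376 = 198
a_93 = 530·198 + 595·355 = 348
a_94 = 530·348 + 595·198 = 559
a_95 = 530·559 + 595·348 = 848
a_96 = 530·848 + 595·559 = 70
a_97 = 530·70 + 595·848 = 836
a_98 = 530·836 + 595·70 = 410
a_99 = 530·410 + 595·836 = 348
a_100 = 530·348 + 595·410 = 574
a_101 = 530·574 + 595·348 = 726
a_102 = 530·726 + 595·574 = 839
a_103 = 530·839 + 595·726 = 828
a_104 = 530·828 + 595·839 = 684
a_105 = 530·684 + 595·828 = 557
a_106 = 530·557 + 595·684 = 935
a_107 = 530·935 + 595·557 = 594
a_108 = 530·594 + 595·935 = 378
a_109 = 530·378 + 595·594 = 838
a_110 = 530·838 + 595·378 = 83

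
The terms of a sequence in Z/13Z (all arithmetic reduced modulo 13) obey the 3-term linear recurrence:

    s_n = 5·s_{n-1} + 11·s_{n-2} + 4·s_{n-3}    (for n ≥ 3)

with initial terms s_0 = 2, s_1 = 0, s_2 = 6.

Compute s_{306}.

8

s_3 = 5·6 + 11·0 + 4·2 = 12
s_4 = 5·12 + 11·6 + 4·0 = 9
s_5 = 5·9 + 11·12 + 4·6 = 6
s_6 = 5·6 + 11·9 + 4·12 = 8
s_7 = 5·8 + 11·6 + 4·9 = 12
s_8 = 5·12 + 11·8 + 4·6 = 3
s_9 = 5·3 + 11·12 + 4·8 = 10
s_10 = 5·10 + 11·3 + 4·12 = 1
s_11 = 5·1 + 11·10 + 4·3 = 10
s_12 = 5·10 + 11·1 + 4·10 = 10
s_13 = 5·10 + 11·10 + 4·1 = 8
s_14 = 5·8 + 11·10 + 4·10 = 8
s_15 = 5·8 + 11·8 + 4·10 = 12
s_16 = 5·12 + 11·8 + 4·8 = 11
s_17 = 5·11 + 11·12 + 4·8 = 11
s_18 = 5·11 + 11·11 + 4·12 = 3
s_19 = 5·3 + 11·11 + 4·11 = 11
s_20 = 5·11 + 11·3 + 4·11 = 2
s_21 = 5·2 + 11·11 + 4·3 = 0
s_22 = 5·0 + 11·2 + 4·11 = 1
s_23 = 5·1 + 11·0 + 4·2 = 0
s_24 = 5·0 + 11·1 + 4·0 = 11
s_25 = 5·11 + 11·0 + 4·1 = 7
s_26 = 5·7 + 11·11 + 4·0 = 0
s_27 = 5·0 + 11·7 + 4·11 = 4
s_28 = 5·4 + 11·0 + 4·7 = 9
s_29 = 5·9 + 11·4 + 4·0 = 11
s_30 = 5·11 + 11·9 + 4·4 = 1
s_31 = 5·1 + 11·11 + 4·9 = 6
s_32 = 5·6 + 11·1 + 4·11 = 7
s_33 = 5·7 + 11·6 + 4·1 = 1
s_34 = 5·1 + 11·7 + 4·6 = 2
s_35 = 5·2 + 11·1 + 4·7 = 10
s_36 = 5·10 + 11·2 + 4·1 = 11
s_37 = 5·11 + 11·10 + 4·2 = 4
s_38 = 5·4 + 11·11 + 4·10 = 12
s_39 = 5·12 + 11·4 + 4·11 = 5
s_40 = 5·5 + 11·12 + 4·4 = 4
s_41 = 5·4 + 11·5 + 4·12 = 6
s_42 = 5·6 + 11·4 + 4·5 = 3
s_43 = 5·3 + 11·6 + 4·4 = 6
s_44 = 5·6 + 11·3 + 4·6 = 9
s_45 = 5·9 + 11·6 + 4·3 = 6
s_46 = 5·6 + 11·9 + 4·6 = 10
s_47 = 5·10 + 11·6 + 4·9 = 9
s_48 = 5·9 + 11·10 + 4·6 = 10
s_49 = 5·10 + 11·9 + 4·10 = 7
s_50 = 5·7 + 11·10 + 4·9 = 12
s_51 = 5·12 + 11·7 + 4·10 = 8
s_52 = 5·8 + 11·12 + 4·7 = 5
s_53 = 5·5 + 11·8 + 4·12 = 5
s_54 = 5·5 + 11·5 + 4·8 = 8
s_55 = 5·8 + 11·5 + 4·5 = 11
s_56 = 5·11 + 11·8 + 4·5 = 7
s_57 = 5·7 + 11·11 + 4·8 = 6
s_58 = 5·6 + 11·7 + 4·11 = 8
s_59 = 5·8 + 11·6 + 4·7 = 4
s_60 = 5·4 + 11·8 + 4·6 = 2
s_61 = 5·2 + 11·4 + 4·8 = 8
s_62 = 5·8 + 11·2 + 4·4 = 0
s_63 = 5·0 + 11·8 + 4·2 = 5
s_64 = 5·5 + 11·0 + 4·8 = 5
s_65 = 5·5 + 11·5 + 4·0 = 2
s_66 = 5·2 + 11·5 + 4·5 = 7
s_67 = 5·7 + 11·2 + 4·5 = 12
s_68 = 5·12 + 11·7 + 4·2 = 2
s_69 = 5·2 + 11·12 + 4·7 = 1
s_70 = 5·1 + 11·2 + 4·12 = 10
s_71 = 5·10 + 11·1 + 4·2 = 4
s_72 = 5·4 + 11·10 + 4·1 = 4
s_73 = 5·4 + 11·4 + 4·10 = 0
s_74 = 5·0 + 11·4 + 4·4 = 8
s_75 = 5·8 + 11·0 + 4·4 = 4
s_76 = 5·4 + 11·8 + 4·0 = 4
s_77 = 5·4 + 11·4 + 4·8 = 5
s_78 = 5·5 + 11·4 + 4·4 = 7
s_79 = 5·7 + 11·5 + 4·4 = 2
s_80 = 5·2 + 11·7 + 4·5 = 3
s_81 = 5·3 + 11·2 + 4·7 = 0
s_82 = 5·0 + 11·3 + 4·2 = 2
s_83 = 5·2 + 11·0 + 4·3 = 9
s_84 = 5·9 + 11·2 + 4·0 = 2
s_85 = 5·2 + 11·9 + 4·2 = 0
s_86 = 5·0 + 11·2 + 4·9 = 6
(s_84, s_85, s_86) = (2, 0, 6) = (s_0, s_1, s_2), so the sequence has period 84.
306 ≡ 54 (mod 84), hence s_306 = s_54 = 8.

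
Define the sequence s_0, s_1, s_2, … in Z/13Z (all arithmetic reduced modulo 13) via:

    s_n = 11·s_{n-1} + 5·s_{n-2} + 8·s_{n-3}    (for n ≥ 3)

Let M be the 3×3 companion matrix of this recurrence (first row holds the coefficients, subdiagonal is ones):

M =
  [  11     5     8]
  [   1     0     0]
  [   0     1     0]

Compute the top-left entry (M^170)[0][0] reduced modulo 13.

(M^170)[0][0] is the top entry after applying M 170 times to the unit state (1, 0, 0). Equivalently it is h_{172} for the auxiliary sequence (h_n) obeying the same recurrence with h_2 = 1 and h_i = 0 for 0 ≤ i < 2:
h_3 = 11·1 + 5·0 + 8·0 = 11
h_4 = 11·11 + 5·1 + 8·0 = 9
h_5 = 11·9 + 5·11 + 8·1 = 6
h_6 = 11·6 + 5·9 + 8·11 = 4
h_7 = 11·4 + 5·6 + 8·9 = 3
h_8 = 11·3 + 5·4 + 8·6 = 10
Continuing the recurrence:
  h_9 = 1;  h_10 = 7;  h_11 = 6;  h_12 = 5;  h_13 = 11;  h_14 = 12
  h_15 = 6;  h_16 = 6;  h_17 = 10;  h_18 = 6;  h_19 = 8;  h_20 = 3
  h_21 = 4;  h_22 = 6;  h_23 = 6;  h_24 = 11;  h_25 = 4;  h_26 = 4
  h_27 = 9;  h_28 = 8;  h_29 = 9;  h_30 = 3;  h_31 = 12;  h_32 = 11
  h_33 = 10;  h_34 = 1;  h_35 = 6;  h_36 = 8;  h_37 = 9;  h_38 = 5
  h_39 = 8;  h_40 = 3;  h_41 = 9;  h_42 = 9;  h_43 = 12;  h_44 = 2
  h_45 = 11;  h_46 = 6;  h_47 = 7;  h_48 = 0;  h_49 = 5;  h_50 = 7
  h_51 = 11;  h_52 = 1;  h_53 = 5;  h_54 = 5;  h_55 = 10;  h_56 = 6
  h_57 = 0;  h_58 = 6;  h_59 = 10;  h_60 = 10;  h_61 = 0;  h_62 = 0
  h_63 = 2;  h_64 = 9;  h_65 = 5;  h_66 = 12;  h_67 = 8;  h_68 = 6
  h_69 = 7;  h_70 = 2;  h_71 = 1;  h_72 = 12;  h_73 = 10;  h_74 = 9
  h_75 = 11;  h_76 = 12;  h_77 = 12;  h_78 = 7;  h_79 = 12;  h_80 = 3
  h_81 = 6;  h_82 = 8;  h_83 = 12;  h_84 = 12;  h_85 = 9;  h_86 = 8
  h_87 = 8;  h_88 = 5;  h_89 = 3;  h_90 = 5;  h_91 = 6;  h_92 = 11
  h_93 = 9;  h_94 = 7;  h_95 = 2;  h_96 = 12;  h_97 = 3;  h_98 = 5
  h_99 = 10;  h_100 = 3;  h_101 = 6;  h_102 = 5;  h_103 = 5;  h_104 = 11
  h_105 = 4;  h_106 = 9;  h_107 = 12;  h_108 = 1;  h_109 = 0;  h_110 = 10
  h_111 = 1;  h_112 = 9;  h_113 = 2;  h_114 = 10;  h_115 = 10;  h_116 = 7
  h_117 = 12;  h_118 = 0;  h_119 = 12;  h_120 = 7;  h_121 = 7;  h_122 = 0
  h_123 = 0;  h_124 = 4;  h_125 = 5;  h_126 = 10;  h_127 = 11;  h_128 = 3
  h_129 = 12;  h_130 = 1;  h_131 = 4;  h_132 = 2;  h_133 = 11;  h_134 = 7
  h_135 = 5;  h_136 = 9;  h_137 = 11;  h_138 = 11;  h_139 = 1;  h_140 = 11
  h_141 = 6;  h_142 = 12;  h_143 = 3;  h_144 = 11;  h_145 = 11;  h_146 = 5
  h_147 = 3;  h_148 = 3;  h_149 = 10;  h_150 = 6;  h_151 = 10;  h_152 = 12
  h_153 = 9;  h_154 = 5;  h_155 = 1;  h_156 = 4;  h_157 = 11;  h_158 = 6
  h_159 = 10;  h_160 = 7;  h_161 = 6;  h_162 = 12;  h_163 = 10;  h_164 = 10
  h_165 = 9;  h_166 = 8;  h_167 = 5;  h_168 = 11;  h_169 = 2;  h_170 = 0
h_171 = 11·0 + 5·2 + 8·11 = 7
h_172 = 11·7 + 5·0 + 8·2 = 2

2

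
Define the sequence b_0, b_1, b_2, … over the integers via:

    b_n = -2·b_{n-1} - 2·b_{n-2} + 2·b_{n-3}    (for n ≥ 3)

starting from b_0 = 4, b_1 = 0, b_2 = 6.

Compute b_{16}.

15680

b_3 = -2·6 + -2·0 + 2·4 = -4
b_4 = -2·-4 + -2·6 + 2·0 = -4
b_5 = -2·-4 + -2·-4 + 2·6 = 28
b_6 = -2·28 + -2·-4 + 2·-4 = -56
b_7 = -2·-56 + -2·28 + 2·-4 = 48
b_8 = -2·48 + -2·-56 + 2·28 = 72
b_9 = -2·72 + -2·48 + 2·-56 = -352
b_10 = -2·-352 + -2·72 + 2·48 = 656
b_11 = -2·656 + -2·-352 + 2·72 = -464
b_12 = -2·-464 + -2·656 + 2·-352 = -1088
b_13 = -2·-1088 + -2·-464 + 2·656 = 4416
b_14 = -2·4416 + -2·-1088 + 2·-464 = -7584
b_15 = -2·-7584 + -2·4416 + 2·-1088 = 4160
b_16 = -2·4160 + -2·-7584 + 2·4416 = 15680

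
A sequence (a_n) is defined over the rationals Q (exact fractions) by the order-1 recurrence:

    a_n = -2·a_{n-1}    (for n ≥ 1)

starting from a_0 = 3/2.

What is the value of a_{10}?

1536

a_1 = -2·3/2 = -3
a_2 = -2·-3 = 6
a_3 = -2·6 = -12
a_4 = -2·-12 = 24
a_5 = -2·24 = -48
a_6 = -2·-48 = 96
a_7 = -2·96 = -192
a_8 = -2·-192 = 384
a_9 = -2·384 = -768
a_10 = -2·-768 = 1536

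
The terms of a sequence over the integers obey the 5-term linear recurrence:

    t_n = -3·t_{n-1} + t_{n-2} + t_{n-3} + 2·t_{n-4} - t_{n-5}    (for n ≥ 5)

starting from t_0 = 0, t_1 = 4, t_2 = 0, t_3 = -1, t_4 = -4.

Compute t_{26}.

-1306985709971

t_5 = -3·-4 + 1·-1 + 1·0 + 2·4 + -1·0 = 19
t_6 = -3·19 + 1·-4 + 1·-1 + 2·0 + -1·4 = -66
t_7 = -3·-66 + 1·19 + 1·-4 + 2·-1 + -1·0 = 211
t_8 = -3·211 + 1·-66 + 1·19 + 2·-4 + -1·-1 = -687
t_9 = -3·-687 + 1·211 + 1·-66 + 2·19 + -1·-4 = 2248
t_10 = -3·2248 + 1·-687 + 1·211 + 2·-66 + -1·19 = -7371
t_11 = -3·-7371 + 1·2248 + 1·-687 + 2·211 + -1·-66 = 24162
t_12 = -3·24162 + 1·-7371 + 1·2248 + 2·-687 + -1·211 = -79194
t_13 = -3·-79194 + 1·24162 + 1·-7371 + 2·2248 + -1·-687 = 259556
t_14 = -3·259556 + 1·-79194 + 1·24162 + 2·-7371 + -1·2248 = -850690
t_15 = -3·-850690 + 1·259556 + 1·-79194 + 2·24162 + -1·-7371 = 2788127
t_16 = -3·2788127 + 1·-850690 + 1·259556 + 2·-79194 + -1·24162 = -9138065
t_17 = -3·-9138065 + 1·2788127 + 1·-850690 + 2·259556 + -1·-79194 = 29949938
t_18 = -3·29949938 + 1·-9138065 + 1·2788127 + 2·-850690 + -1·259556 = -98160688
t_19 = -3·-98160688 + 1·29949938 + 1·-9138065 + 2·2788127 + -1·-850690 = 321720881
t_20 = -3·321720881 + 1·-98160688 + 1·29949938 + 2·-9138065 + -1·2788127 = -1054437650
t_21 = -3·-1054437650 + 1·321720881 + 1·-98160688 + 2·29949938 + -1·-9138065 = 3455911084
t_22 = -3·3455911084 + 1·-1054437650 + 1·321720881 + 2·-98160688 + -1·29949938 = -11326721335
t_23 = -3·-11326721335 + 1·3455911084 + 1·-1054437650 + 2·321720881 + -1·-98160688 = 37123239889
t_24 = -3·37123239889 + 1·-11326721335 + 1·3455911084 + 2·-1054437650 + -1·321720881 = -121671126099
t_25 = -3·-121671126099 + 1·37123239889 + 1·-11326721335 + 2·3455911084 + -1·-1054437650 = 398776156669
t_26 = -3·398776156669 + 1·-121671126099 + 1·37123239889 + 2·-11326721335 + -1·3455911084 = -1306985709971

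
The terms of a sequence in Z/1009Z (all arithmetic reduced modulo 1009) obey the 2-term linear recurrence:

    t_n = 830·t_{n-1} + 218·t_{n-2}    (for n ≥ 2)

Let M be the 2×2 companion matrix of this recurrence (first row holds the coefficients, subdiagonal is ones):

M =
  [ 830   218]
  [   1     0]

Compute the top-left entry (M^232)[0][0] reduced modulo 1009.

907

(M^232)[0][0] is the top entry after applying M 232 times to the unit state (1, 0). Equivalently it is h_{233} for the auxiliary sequence (h_n) obeying the same recurrence with h_1 = 1 and h_i = 0 for 0 ≤ i < 1:
h_2 = 830·1 + 218·0 = 830
h_3 = 830·830 + 218·1 = 980
h_4 = 830·980 + 218·830 = 475
h_5 = 830·475 + 218·980 = 472
h_6 = 830·472 + 218·475 = 900
h_7 = 830·900 + 218·472 = 318
Continuing the recurrence:
  h_8 = 36;  h_9 = 322;  h_10 = 660;  h_11 = 488;  h_12 = 24;  h_13 = 179
  h_14 = 434;  h_15 = 687;  h_16 = 900;  h_17 = 774;  h_18 = 141;  h_19 = 215
  h_20 = 325;  h_21 = 803;  h_22 = 770;  h_23 = 900;  h_24 = 706;  h_25 = 205
  h_26 = 169;  h_27 = 313;  h_28 = 995;  h_29 = 110;  h_30 = 465;  h_31 = 276
  h_32 = 507;  h_33 = 694;  h_34 = 426;  h_35 = 372;  h_36 = 46;  h_37 = 214
  h_38 = 983;  h_39 = 856;  h_40 = 530;  h_41 = 928;  h_42 = 887;  h_43 = 144
  h_44 = 96;  h_45 = 82;  h_46 = 196;  h_47 = 954;  h_48 = 105;  h_49 = 494
  h_50 = 49;  h_51 = 39;  h_52 = 674;  h_53 = 864;  h_54 = 348;  h_55 = 944
  h_56 = 725;  h_57 = 342;  h_58 = 977;  h_59 = 573;  h_60 = 438;  h_61 = 98
  h_62 = 249;  h_63 = 0;  h_64 = 805;  h_65 = 192;  h_66 = 871;  h_67 = 973
  h_68 = 576;  h_69 = 38;  h_70 = 713;  h_71 = 728;  h_72 = 906;  h_73 = 566
  h_74 = 339;  h_75 = 149;  h_76 = 817;  h_77 = 256;  h_78 = 103;  h_79 = 38
  h_80 = 517;  h_81 = 497;  h_82 = 536;  h_83 = 294;  h_84 = 655;  h_85 = 324
  h_86 = 38;  h_87 = 263;  h_88 = 558;  h_89 = 839;  h_90 = 724;  h_91 = 838
  h_92 = 767;  h_93 = 995;  h_94 = 200;  h_95 = 499;  h_96 = 693;  h_97 = 879
  h_98 = 796;  h_99 = 706;  h_100 = 740;  h_101 = 259;  h_102 = 942;  h_103 = 852
  h_104 = 380;  h_105 = 672;  h_106 = 894;  h_107 = 596;  h_108 = 425;  h_109 = 376
  h_110 = 121;  h_111 = 778;  h_112 = 124;  h_113 = 94;  h_114 = 116;  h_115 = 737
  h_116 = 319;  h_117 = 647;  h_118 = 143;  h_119 = 423;  h_120 = 862;  h_121 = 474
  h_122 = 152;  h_123 = 449;  h_124 = 188;  h_125 = 663;  h_126 = 0;  h_127 = 247
  h_128 = 183;  h_129 = 909;  h_130 = 281;  h_131 = 549;  h_132 = 320;  h_133 = 853
  h_134 = 820;  h_135 = 832;  h_136 = 571;  h_137 = 465;  h_138 = 883;  h_139 = 826
  h_140 = 244;  h_141 = 177;  h_142 = 320;  h_143 = 477;  h_144 = 521;  h_145 = 637
  h_146 = 564;  h_147 = 577;  h_148 = 498;  h_149 = 320;  h_150 = 834;  h_151 = 185
  h_152 = 374;  h_153 = 627;  h_154 = 578;  h_155 = 936;  h_156 = 838;  h_157 = 569
  h_158 = 113;  h_159 = 897;  h_160 = 286;  h_161 = 65;  h_162 = 263;  h_163 = 390
  h_164 = 641;  h_165 = 551;  h_166 = 749;  h_167 = 173;  h_168 = 136;  h_169 = 253
  h_170 = 505;  h_171 = 74;  h_172 = 989;  h_173 = 541;  h_174 = 710;  h_175 = 938
  h_176 = 1004;  h_177 = 552;  h_178 = 1002;  h_179 = 509;  h_180 = 191;  h_181 = 89
  h_182 = 482;  h_183 = 727;  h_184 = 168;  h_185 = 271;  h_186 = 223;  h_187 = 999
  h_188 = 963;  h_189 = 0;  h_190 = 62;  h_191 = 1;  h_192 = 220;  h_193 = 189
  h_194 = 3;  h_195 = 305;  h_196 = 545;  h_197 = 214;  h_198 = 793;  h_199 = 560
  h_200 = 995;  h_201 = 479;  h_202 = 1008;  h_203 = 674;  h_204 = 216;  h_205 = 305
  h_206 = 565;  h_207 = 670;  h_208 = 213;  h_209 = 979;  h_210 = 345;  h_211 = 317
  h_212 = 305;  h_213 = 385;  h_214 = 602;  h_215 = 388;  h_216 = 235;  h_217 = 141
  h_218 = 766;  h_219 = 578;  h_220 = 968;  h_221 = 155;  h_222 = 650;  h_223 = 178
  h_224 = 866;  h_225 = 834;  h_226 = 151;  h_227 = 406;  h_228 = 604;  h_229 = 572
  h_230 = 23;  h_231 = 508
h_232 = 830·508 + 218·23 = 856
h_233 = 830·856 + 218·508 = 907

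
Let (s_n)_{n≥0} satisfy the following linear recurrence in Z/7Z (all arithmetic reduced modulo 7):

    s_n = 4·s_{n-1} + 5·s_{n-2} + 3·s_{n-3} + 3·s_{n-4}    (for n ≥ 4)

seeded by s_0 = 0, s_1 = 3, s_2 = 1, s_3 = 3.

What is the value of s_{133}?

s_4 = 4·3 + 5·1 + 3·3 + 3·0 = 5
s_5 = 4·5 + 5·3 + 3·1 + 3·3 = 5
s_6 = 4·5 + 5·5 + 3·3 + 3·1 = 1
s_7 = 4·1 + 5·5 + 3·5 + 3·3 = 4
s_8 = 4·4 + 5·1 + 3·5 + 3·5 = 2
s_9 = 4·2 + 5·4 + 3·1 + 3·5 = 4
s_10 = 4·4 + 5·2 + 3·4 + 3·1 = 6
s_11 = 4·6 + 5·4 + 3·2 + 3·4 = 6
s_12 = 4·6 + 5·6 + 3·4 + 3·2 = 2
s_13 = 4·2 + 5·6 + 3·6 + 3·4 = 5
s_14 = 4·5 + 5·2 + 3·6 + 3·6 = 3
s_15 = 4·3 + 5·5 + 3·2 + 3·6 = 5
s_16 = 4·5 + 5·3 + 3·5 + 3·2 = 0
s_17 = 4·0 + 5·5 + 3·3 + 3·5 = 0
s_18 = 4·0 + 5·0 + 3·5 + 3·3 = 3
s_19 = 4·3 + 5·0 + 3·0 + 3·5 = 6
s_20 = 4·6 + 5·3 + 3·0 + 3·0 = 4
s_21 = 4·4 + 5·6 + 3·3 + 3·0 = 6
s_22 = 4·6 + 5·4 + 3·6 + 3·3 = 1
s_23 = 4·1 + 5·6 + 3·4 + 3·6 = 1
s_24 = 4·1 + 5·1 + 3·6 + 3·4 = 4
s_25 = 4·4 + 5·1 + 3·1 + 3·6 = 0
s_26 = 4·0 + 5·4 + 3·1 + 3·1 = 5
s_27 = 4·5 + 5·0 + 3·4 + 3·1 = 0
s_28 = 4·0 + 5·5 + 3·0 + 3·4 = 2
s_29 = 4·2 + 5·0 + 3·5 + 3·0 = 2
s_30 = 4·2 + 5·2 + 3·0 + 3·5 = 5
s_31 = 4·5 + 5·2 + 3·2 + 3·0 = 1
s_32 = 4·1 + 5·5 + 3·2 + 3·2 = 6
s_33 = 4·6 + 5·1 + 3·5 + 3·2 = 1
s_34 = 4·1 + 5·6 + 3·1 + 3·5 = 3
s_35 = 4·3 + 5·1 + 3·6 + 3·1 = 3
s_36 = 4·3 + 5·3 + 3·1 + 3·6 = 6
s_37 = 4·6 + 5·3 + 3·3 + 3·1 = 2
s_38 = 4·2 + 5·6 + 3·3 + 3·3 = 0
s_39 = 4·0 + 5·2 + 3·6 + 3·3 = 2
s_40 = 4·2 + 5·0 + 3·2 + 3·6 = 4
s_41 = 4·4 + 5·2 + 3·0 + 3·2 = 4
s_42 = 4·4 + 5·4 + 3·2 + 3·0 = 0
s_43 = 4·0 + 5·4 + 3·4 + 3·2 = 3
s_44 = 4·3 + 5·0 + 3·4 + 3·4 = 1
s_45 = 4·1 + 5·3 + 3·0 + 3·4 = 3
(s_42, s_43, s_44, s_45) = (0, 3, 1, 3) = (s_0, s_1, s_2, s_3), so the sequence has period 42.
133 ≡ 7 (mod 42), hence s_133 = s_7 = 4.

4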